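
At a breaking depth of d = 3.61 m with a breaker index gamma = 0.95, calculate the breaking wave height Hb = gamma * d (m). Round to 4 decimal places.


Hb = gamma * d
Hb = 0.95 * 3.61
Hb = 3.4295 m

3.4295


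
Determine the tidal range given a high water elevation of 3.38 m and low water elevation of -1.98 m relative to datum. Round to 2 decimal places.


Tidal range = High water - Low water
Tidal range = 3.38 - (-1.98)
Tidal range = 5.36 m

5.36


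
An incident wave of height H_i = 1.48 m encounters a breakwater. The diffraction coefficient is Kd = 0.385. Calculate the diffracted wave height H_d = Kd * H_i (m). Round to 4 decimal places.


H_d = Kd * H_i
H_d = 0.385 * 1.48
H_d = 0.5698 m

0.5698


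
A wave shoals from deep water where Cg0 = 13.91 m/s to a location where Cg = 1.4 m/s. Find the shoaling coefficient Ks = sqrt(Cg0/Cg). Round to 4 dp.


Ks = sqrt(Cg0 / Cg)
Ks = sqrt(13.91 / 1.4)
Ks = sqrt(9.9357)
Ks = 3.1521

3.1521


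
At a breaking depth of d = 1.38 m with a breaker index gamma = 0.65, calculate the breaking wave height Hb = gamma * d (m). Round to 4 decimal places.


Hb = gamma * d
Hb = 0.65 * 1.38
Hb = 0.8970 m

0.8970


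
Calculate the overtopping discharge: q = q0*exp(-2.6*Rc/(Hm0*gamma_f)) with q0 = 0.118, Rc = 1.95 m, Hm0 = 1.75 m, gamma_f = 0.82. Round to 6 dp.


q = q0 * exp(-2.6 * Rc / (Hm0 * gamma_f))
Exponent = -2.6 * 1.95 / (1.75 * 0.82)
= -2.6 * 1.95 / 1.4350
= -3.533101
exp(-3.533101) = 0.029214
q = 0.118 * 0.029214
q = 0.003447 m^3/s/m

0.003447


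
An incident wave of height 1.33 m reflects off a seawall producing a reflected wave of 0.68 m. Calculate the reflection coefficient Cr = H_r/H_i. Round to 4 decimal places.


Cr = H_r / H_i
Cr = 0.68 / 1.33
Cr = 0.5113

0.5113


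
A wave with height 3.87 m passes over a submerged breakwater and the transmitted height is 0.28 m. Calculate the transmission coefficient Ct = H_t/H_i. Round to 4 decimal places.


Ct = H_t / H_i
Ct = 0.28 / 3.87
Ct = 0.0724

0.0724


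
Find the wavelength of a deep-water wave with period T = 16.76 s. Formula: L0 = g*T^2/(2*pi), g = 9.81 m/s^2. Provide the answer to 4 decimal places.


L0 = g * T^2 / (2 * pi)
L0 = 9.81 * 16.76^2 / (2 * pi)
L0 = 9.81 * 280.8976 / 6.28319
L0 = 2755.6055 / 6.28319
L0 = 438.5682 m

438.5682


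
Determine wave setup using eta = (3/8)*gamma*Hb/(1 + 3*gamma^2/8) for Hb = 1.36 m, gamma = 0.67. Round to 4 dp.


eta = (3/8) * gamma * Hb / (1 + 3*gamma^2/8)
Numerator = (3/8) * 0.67 * 1.36 = 0.341700
Denominator = 1 + 3*0.67^2/8 = 1 + 0.168338 = 1.168338
eta = 0.341700 / 1.168338
eta = 0.2925 m

0.2925


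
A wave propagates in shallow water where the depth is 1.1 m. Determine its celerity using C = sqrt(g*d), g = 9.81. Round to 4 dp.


Using the shallow-water approximation:
C = sqrt(g * d) = sqrt(9.81 * 1.1)
C = sqrt(10.7910)
C = 3.2850 m/s

3.2850


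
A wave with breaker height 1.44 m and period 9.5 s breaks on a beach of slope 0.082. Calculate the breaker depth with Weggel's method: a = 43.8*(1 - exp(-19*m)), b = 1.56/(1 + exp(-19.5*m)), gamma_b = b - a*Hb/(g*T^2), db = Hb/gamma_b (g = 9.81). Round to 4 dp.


a = 43.8 * (1 - exp(-19 * m))
exp(-19 * 0.082) = exp(-1.5580) = 0.210557
a = 43.8 * (1 - 0.210557) = 34.577614
b = 1.56 / (1 + exp(-19.5 * m))
exp(-19.5 * 0.082) = exp(-1.5990) = 0.202099
b = 1.56 / (1 + 0.202099) = 1.297731
Hb / (g * T^2) = 1.44 / (9.81 * 9.5^2) = 1.44 / 885.3525 = 0.00162647
gamma_b = b - a * Hb/(g*T^2) = 1.297731 - 34.577614 * 0.00162647 = 1.241491
db = Hb / gamma_b = 1.44 / 1.241491
db = 1.1599 m

1.1599


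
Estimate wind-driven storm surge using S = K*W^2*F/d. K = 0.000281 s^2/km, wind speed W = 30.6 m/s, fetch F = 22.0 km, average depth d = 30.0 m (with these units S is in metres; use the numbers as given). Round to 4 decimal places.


S = K * W^2 * F / d
W^2 = 30.6^2 = 936.36
S = 0.000281 * 936.36 * 22.0 / 30.0
Numerator = 0.000281 * 936.36 * 22.0 = 5.788578
S = 5.788578 / 30.0 = 0.1930 m

0.1930


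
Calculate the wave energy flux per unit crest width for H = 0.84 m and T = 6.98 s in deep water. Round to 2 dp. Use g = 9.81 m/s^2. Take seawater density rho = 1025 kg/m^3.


P = rho * g^2 * H^2 * T / (32 * pi)
P = 1025 * 9.81^2 * 0.84^2 * 6.98 / (32 * pi)
P = 1025 * 96.2361 * 0.7056 * 6.98 / 100.53096
P = 4832.55 W/m

4832.55


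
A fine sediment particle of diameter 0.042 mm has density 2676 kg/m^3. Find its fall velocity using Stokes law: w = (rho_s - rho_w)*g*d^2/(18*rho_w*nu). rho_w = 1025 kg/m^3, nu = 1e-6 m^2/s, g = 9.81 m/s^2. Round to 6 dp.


w = (rho_s - rho_w) * g * d^2 / (18 * rho_w * nu)
d = 0.042 mm = 0.000042 m
rho_s - rho_w = 2676 - 1025 = 1651
Numerator = 1651 * 9.81 * (0.000042)^2 = 0.000028570291
Denominator = 18 * 1025 * 1e-6 = 0.018450
w = 0.001549 m/s

0.001549


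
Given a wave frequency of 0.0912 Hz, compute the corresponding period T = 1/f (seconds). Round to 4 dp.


T = 1 / f
T = 1 / 0.0912
T = 10.9649 s

10.9649


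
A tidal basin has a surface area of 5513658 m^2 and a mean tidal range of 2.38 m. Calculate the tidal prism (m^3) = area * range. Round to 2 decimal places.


Tidal prism = Area * Tidal range
P = 5513658 * 2.38
P = 13122506.04 m^3

13122506.04


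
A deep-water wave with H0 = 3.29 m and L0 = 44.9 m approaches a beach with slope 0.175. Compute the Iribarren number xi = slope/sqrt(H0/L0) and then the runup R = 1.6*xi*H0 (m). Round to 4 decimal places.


xi = slope / sqrt(H0/L0)
H0/L0 = 3.29/44.9 = 0.073274
sqrt(0.073274) = 0.270692
xi = 0.175 / 0.270692 = 0.646492
R = 1.6 * xi * H0 = 1.6 * 0.646492 * 3.29
R = 3.4031 m

3.4031


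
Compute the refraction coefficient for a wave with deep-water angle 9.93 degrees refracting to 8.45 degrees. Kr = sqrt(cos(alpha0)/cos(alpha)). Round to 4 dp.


Kr = sqrt(cos(alpha0) / cos(alpha))
cos(9.93) = 0.985019
cos(8.45) = 0.989144
Kr = sqrt(0.985019 / 0.989144)
Kr = sqrt(0.995829)
Kr = 0.9979

0.9979


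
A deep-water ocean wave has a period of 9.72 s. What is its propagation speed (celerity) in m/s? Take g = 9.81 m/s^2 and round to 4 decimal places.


We use the deep-water celerity formula:
C = g * T / (2 * pi)
C = 9.81 * 9.72 / (2 * 3.14159...)
C = 95.353200 / 6.283185
C = 15.1759 m/s

15.1759


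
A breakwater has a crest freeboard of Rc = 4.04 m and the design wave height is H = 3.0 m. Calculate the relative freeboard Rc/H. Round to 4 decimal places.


Relative freeboard = Rc / H
= 4.04 / 3.0
= 1.3467

1.3467


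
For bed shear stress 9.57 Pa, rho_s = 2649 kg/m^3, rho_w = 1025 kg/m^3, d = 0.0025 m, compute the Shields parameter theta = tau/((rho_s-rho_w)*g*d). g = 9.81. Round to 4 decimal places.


theta = tau / ((rho_s - rho_w) * g * d)
rho_s - rho_w = 2649 - 1025 = 1624
Denominator = 1624 * 9.81 * 0.0025 = 39.828600
theta = 9.57 / 39.828600
theta = 0.2403

0.2403


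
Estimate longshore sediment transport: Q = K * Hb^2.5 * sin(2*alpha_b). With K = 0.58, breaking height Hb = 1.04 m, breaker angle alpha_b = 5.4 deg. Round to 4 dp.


Q = K * Hb^2.5 * sin(2 * alpha_b)
Hb^2.5 = 1.04^2.5 = 1.103020
sin(2 * 5.4) = sin(10.8) = 0.187381
Q = 0.58 * 1.103020 * 0.187381
Q = 0.1199 m^3/s

0.1199


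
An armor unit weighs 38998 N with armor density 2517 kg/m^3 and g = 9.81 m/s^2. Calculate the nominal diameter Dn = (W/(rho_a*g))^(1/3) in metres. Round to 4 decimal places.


V = W / (rho_a * g)
V = 38998 / (2517 * 9.81)
V = 38998 / 24691.77
V = 1.579393 m^3
Dn = V^(1/3) = 1.579393^(1/3)
Dn = 1.1646 m

1.1646


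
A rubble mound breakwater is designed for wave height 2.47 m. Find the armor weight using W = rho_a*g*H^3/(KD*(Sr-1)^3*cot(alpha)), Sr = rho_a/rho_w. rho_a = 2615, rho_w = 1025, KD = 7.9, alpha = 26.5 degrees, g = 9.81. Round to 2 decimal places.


Sr = rho_a / rho_w = 2615 / 1025 = 2.551220
(Sr - 1) = 1.551220
(Sr - 1)^3 = 3.732672
cot(26.5) = 1 / tan(26.5) = 1 / 0.498582 = 2.005690
Numerator = 2615 * 9.81 * 2.47^3 = 386573.0380
Denominator = 7.9 * 3.732672 * 2.005690 = 59.143989
W = 386573.0380 / 59.143989
W = 6536.13 N

6536.13


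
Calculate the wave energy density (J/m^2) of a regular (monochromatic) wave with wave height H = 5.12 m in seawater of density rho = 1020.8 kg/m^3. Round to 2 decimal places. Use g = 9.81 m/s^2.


E = (1/8) * rho * g * H^2
E = (1/8) * 1020.8 * 9.81 * 5.12^2
E = 0.125 * 1020.8 * 9.81 * 26.2144
E = 32814.03 J/m^2

32814.03


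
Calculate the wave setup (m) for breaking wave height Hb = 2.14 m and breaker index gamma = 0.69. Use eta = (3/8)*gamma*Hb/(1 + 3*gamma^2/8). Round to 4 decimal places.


eta = (3/8) * gamma * Hb / (1 + 3*gamma^2/8)
Numerator = (3/8) * 0.69 * 2.14 = 0.553725
Denominator = 1 + 3*0.69^2/8 = 1 + 0.178538 = 1.178538
eta = 0.553725 / 1.178538
eta = 0.4698 m

0.4698


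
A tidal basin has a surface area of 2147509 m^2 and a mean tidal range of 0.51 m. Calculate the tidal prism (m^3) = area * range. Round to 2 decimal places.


Tidal prism = Area * Tidal range
P = 2147509 * 0.51
P = 1095229.59 m^3

1095229.59


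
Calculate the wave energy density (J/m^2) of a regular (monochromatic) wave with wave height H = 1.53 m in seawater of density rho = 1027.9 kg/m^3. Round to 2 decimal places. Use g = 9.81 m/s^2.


E = (1/8) * rho * g * H^2
E = (1/8) * 1027.9 * 9.81 * 1.53^2
E = 0.125 * 1027.9 * 9.81 * 2.3409
E = 2950.62 J/m^2

2950.62


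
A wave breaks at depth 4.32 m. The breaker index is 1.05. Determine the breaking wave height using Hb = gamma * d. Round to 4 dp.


Hb = gamma * d
Hb = 1.05 * 4.32
Hb = 4.5360 m

4.5360


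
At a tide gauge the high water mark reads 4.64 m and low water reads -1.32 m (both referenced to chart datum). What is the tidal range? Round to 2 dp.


Tidal range = High water - Low water
Tidal range = 4.64 - (-1.32)
Tidal range = 5.96 m

5.96


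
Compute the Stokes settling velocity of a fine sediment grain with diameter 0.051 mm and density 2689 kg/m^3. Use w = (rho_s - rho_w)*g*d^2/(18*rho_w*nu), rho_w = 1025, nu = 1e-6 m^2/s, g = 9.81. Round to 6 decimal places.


w = (rho_s - rho_w) * g * d^2 / (18 * rho_w * nu)
d = 0.051 mm = 0.000051 m
rho_s - rho_w = 2689 - 1025 = 1664
Numerator = 1664 * 9.81 * (0.000051)^2 = 0.000042458308
Denominator = 18 * 1025 * 1e-6 = 0.018450
w = 0.002301 m/s

0.002301


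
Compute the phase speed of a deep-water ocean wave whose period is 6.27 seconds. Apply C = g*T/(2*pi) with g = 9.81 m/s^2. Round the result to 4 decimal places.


We use the deep-water celerity formula:
C = g * T / (2 * pi)
C = 9.81 * 6.27 / (2 * 3.14159...)
C = 61.508700 / 6.283185
C = 9.7894 m/s

9.7894


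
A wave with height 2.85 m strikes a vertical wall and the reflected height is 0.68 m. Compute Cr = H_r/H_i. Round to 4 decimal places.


Cr = H_r / H_i
Cr = 0.68 / 2.85
Cr = 0.2386

0.2386


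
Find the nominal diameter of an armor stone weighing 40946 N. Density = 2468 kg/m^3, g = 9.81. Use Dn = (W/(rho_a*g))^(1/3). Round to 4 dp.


V = W / (rho_a * g)
V = 40946 / (2468 * 9.81)
V = 40946 / 24211.08
V = 1.691209 m^3
Dn = V^(1/3) = 1.691209^(1/3)
Dn = 1.1914 m

1.1914


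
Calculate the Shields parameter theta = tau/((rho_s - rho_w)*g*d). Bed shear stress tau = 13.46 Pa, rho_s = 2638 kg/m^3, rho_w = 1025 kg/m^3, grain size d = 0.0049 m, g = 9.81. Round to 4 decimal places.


theta = tau / ((rho_s - rho_w) * g * d)
rho_s - rho_w = 2638 - 1025 = 1613
Denominator = 1613 * 9.81 * 0.0049 = 77.535297
theta = 13.46 / 77.535297
theta = 0.1736

0.1736


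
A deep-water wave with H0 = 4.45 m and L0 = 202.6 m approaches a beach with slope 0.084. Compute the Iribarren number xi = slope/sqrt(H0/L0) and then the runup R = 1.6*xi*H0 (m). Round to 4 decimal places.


xi = slope / sqrt(H0/L0)
H0/L0 = 4.45/202.6 = 0.021964
sqrt(0.021964) = 0.148204
xi = 0.084 / 0.148204 = 0.566786
R = 1.6 * xi * H0 = 1.6 * 0.566786 * 4.45
R = 4.0355 m

4.0355


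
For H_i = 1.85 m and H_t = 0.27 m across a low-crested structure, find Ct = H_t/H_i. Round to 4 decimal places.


Ct = H_t / H_i
Ct = 0.27 / 1.85
Ct = 0.1459

0.1459


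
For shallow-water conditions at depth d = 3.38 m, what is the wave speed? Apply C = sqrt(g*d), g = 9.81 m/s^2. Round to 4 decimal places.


Using the shallow-water approximation:
C = sqrt(g * d) = sqrt(9.81 * 3.38)
C = sqrt(33.1578)
C = 5.7583 m/s

5.7583


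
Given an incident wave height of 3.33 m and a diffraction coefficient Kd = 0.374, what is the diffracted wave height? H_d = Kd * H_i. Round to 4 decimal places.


H_d = Kd * H_i
H_d = 0.374 * 3.33
H_d = 1.2454 m

1.2454


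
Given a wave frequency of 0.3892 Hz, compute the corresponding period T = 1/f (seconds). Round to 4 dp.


T = 1 / f
T = 1 / 0.3892
T = 2.5694 s

2.5694


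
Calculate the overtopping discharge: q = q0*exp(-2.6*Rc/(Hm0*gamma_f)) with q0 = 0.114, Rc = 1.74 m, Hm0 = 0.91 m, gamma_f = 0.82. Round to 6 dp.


q = q0 * exp(-2.6 * Rc / (Hm0 * gamma_f))
Exponent = -2.6 * 1.74 / (0.91 * 0.82)
= -2.6 * 1.74 / 0.7462
= -6.062718
exp(-6.062718) = 0.002328
q = 0.114 * 0.002328
q = 0.000265 m^3/s/m

0.000265


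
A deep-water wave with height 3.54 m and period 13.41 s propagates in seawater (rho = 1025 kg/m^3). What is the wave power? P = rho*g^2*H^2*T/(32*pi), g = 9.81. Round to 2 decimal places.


P = rho * g^2 * H^2 * T / (32 * pi)
P = 1025 * 9.81^2 * 3.54^2 * 13.41 / (32 * pi)
P = 1025 * 96.2361 * 12.5316 * 13.41 / 100.53096
P = 164891.14 W/m

164891.14


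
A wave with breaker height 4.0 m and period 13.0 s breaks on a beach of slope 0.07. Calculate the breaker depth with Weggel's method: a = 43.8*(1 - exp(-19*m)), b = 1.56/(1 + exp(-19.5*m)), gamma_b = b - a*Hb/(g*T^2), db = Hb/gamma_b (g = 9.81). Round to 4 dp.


a = 43.8 * (1 - exp(-19 * m))
exp(-19 * 0.07) = exp(-1.3300) = 0.264477
a = 43.8 * (1 - 0.264477) = 32.215896
b = 1.56 / (1 + exp(-19.5 * m))
exp(-19.5 * 0.07) = exp(-1.3650) = 0.255381
b = 1.56 / (1 + 0.255381) = 1.242651
Hb / (g * T^2) = 4.0 / (9.81 * 13.0^2) = 4.0 / 1657.8900 = 0.00241271
gamma_b = b - a * Hb/(g*T^2) = 1.242651 - 32.215896 * 0.00241271 = 1.164923
db = Hb / gamma_b = 4.0 / 1.164923
db = 3.4337 m

3.4337


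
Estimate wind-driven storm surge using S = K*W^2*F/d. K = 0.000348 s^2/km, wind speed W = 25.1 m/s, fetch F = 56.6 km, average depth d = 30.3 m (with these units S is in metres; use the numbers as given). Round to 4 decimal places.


S = K * W^2 * F / d
W^2 = 25.1^2 = 630.01
S = 0.000348 * 630.01 * 56.6 / 30.3
Numerator = 0.000348 * 630.01 * 56.6 = 12.409181
S = 12.409181 / 30.3 = 0.4095 m

0.4095


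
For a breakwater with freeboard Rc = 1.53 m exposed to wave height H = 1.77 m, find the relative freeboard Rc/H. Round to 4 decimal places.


Relative freeboard = Rc / H
= 1.53 / 1.77
= 0.8644

0.8644


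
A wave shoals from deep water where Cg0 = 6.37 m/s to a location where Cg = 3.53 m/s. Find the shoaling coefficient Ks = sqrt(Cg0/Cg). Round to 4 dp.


Ks = sqrt(Cg0 / Cg)
Ks = sqrt(6.37 / 3.53)
Ks = sqrt(1.8045)
Ks = 1.3433

1.3433


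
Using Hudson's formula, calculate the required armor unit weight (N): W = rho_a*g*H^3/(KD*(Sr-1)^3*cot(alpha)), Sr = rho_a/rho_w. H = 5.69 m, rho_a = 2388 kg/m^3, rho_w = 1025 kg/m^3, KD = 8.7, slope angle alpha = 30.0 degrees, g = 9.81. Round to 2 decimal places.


Sr = rho_a / rho_w = 2388 / 1025 = 2.329756
(Sr - 1) = 1.329756
(Sr - 1)^3 = 2.351343
cot(30.0) = 1 / tan(30.0) = 1 / 0.577350 = 1.732051
Numerator = 2388 * 9.81 * 5.69^3 = 4315589.5124
Denominator = 8.7 * 2.351343 * 1.732051 = 35.432015
W = 4315589.5124 / 35.432015
W = 121799.16 N

121799.16


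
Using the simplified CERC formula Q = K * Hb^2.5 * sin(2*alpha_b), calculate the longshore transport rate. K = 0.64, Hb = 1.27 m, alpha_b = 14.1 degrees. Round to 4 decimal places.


Q = K * Hb^2.5 * sin(2 * alpha_b)
Hb^2.5 = 1.27^2.5 = 1.817646
sin(2 * 14.1) = sin(28.2) = 0.472551
Q = 0.64 * 1.817646 * 0.472551
Q = 0.5497 m^3/s

0.5497


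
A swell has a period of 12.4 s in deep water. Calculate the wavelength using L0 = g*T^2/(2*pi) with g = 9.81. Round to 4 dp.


L0 = g * T^2 / (2 * pi)
L0 = 9.81 * 12.4^2 / (2 * pi)
L0 = 9.81 * 153.7600 / 6.28319
L0 = 1508.3856 / 6.28319
L0 = 240.0670 m

240.0670


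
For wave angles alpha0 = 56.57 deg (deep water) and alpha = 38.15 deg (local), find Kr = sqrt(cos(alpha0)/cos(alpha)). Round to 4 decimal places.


Kr = sqrt(cos(alpha0) / cos(alpha))
cos(56.57) = 0.550918
cos(38.15) = 0.786396
Kr = sqrt(0.550918 / 0.786396)
Kr = sqrt(0.700560)
Kr = 0.8370

0.8370


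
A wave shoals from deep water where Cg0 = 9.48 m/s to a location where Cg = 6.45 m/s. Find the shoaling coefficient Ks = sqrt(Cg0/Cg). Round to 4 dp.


Ks = sqrt(Cg0 / Cg)
Ks = sqrt(9.48 / 6.45)
Ks = sqrt(1.4698)
Ks = 1.2123

1.2123


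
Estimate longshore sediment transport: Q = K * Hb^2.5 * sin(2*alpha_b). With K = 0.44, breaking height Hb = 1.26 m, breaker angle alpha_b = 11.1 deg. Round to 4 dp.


Q = K * Hb^2.5 * sin(2 * alpha_b)
Hb^2.5 = 1.26^2.5 = 1.782077
sin(2 * 11.1) = sin(22.2) = 0.377841
Q = 0.44 * 1.782077 * 0.377841
Q = 0.2963 m^3/s

0.2963


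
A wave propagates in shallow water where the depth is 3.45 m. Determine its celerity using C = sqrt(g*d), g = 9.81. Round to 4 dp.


Using the shallow-water approximation:
C = sqrt(g * d) = sqrt(9.81 * 3.45)
C = sqrt(33.8445)
C = 5.8176 m/s

5.8176


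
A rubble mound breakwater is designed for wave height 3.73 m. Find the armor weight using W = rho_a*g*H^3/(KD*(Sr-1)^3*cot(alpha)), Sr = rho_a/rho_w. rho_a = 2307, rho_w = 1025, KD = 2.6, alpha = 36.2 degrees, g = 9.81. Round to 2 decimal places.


Sr = rho_a / rho_w = 2307 / 1025 = 2.250732
(Sr - 1) = 1.250732
(Sr - 1)^3 = 1.956557
cot(36.2) = 1 / tan(36.2) = 1 / 0.731889 = 1.366327
Numerator = 2307 * 9.81 * 3.73^3 = 1174473.1626
Denominator = 2.6 * 1.956557 * 1.366327 = 6.950570
W = 1174473.1626 / 6.950570
W = 168975.10 N

168975.10


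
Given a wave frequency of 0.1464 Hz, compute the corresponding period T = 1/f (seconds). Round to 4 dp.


T = 1 / f
T = 1 / 0.1464
T = 6.8306 s

6.8306


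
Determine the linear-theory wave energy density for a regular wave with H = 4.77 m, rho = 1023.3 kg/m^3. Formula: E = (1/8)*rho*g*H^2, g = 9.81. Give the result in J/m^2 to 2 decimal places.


E = (1/8) * rho * g * H^2
E = (1/8) * 1023.3 * 9.81 * 4.77^2
E = 0.125 * 1023.3 * 9.81 * 22.7529
E = 28550.83 J/m^2

28550.83


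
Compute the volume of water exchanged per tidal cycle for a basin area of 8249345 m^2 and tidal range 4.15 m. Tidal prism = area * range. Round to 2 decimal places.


Tidal prism = Area * Tidal range
P = 8249345 * 4.15
P = 34234781.75 m^3

34234781.75


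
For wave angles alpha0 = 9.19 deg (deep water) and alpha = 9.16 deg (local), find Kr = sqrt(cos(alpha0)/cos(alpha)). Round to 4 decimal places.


Kr = sqrt(cos(alpha0) / cos(alpha))
cos(9.19) = 0.987164
cos(9.16) = 0.987248
Kr = sqrt(0.987164 / 0.987248)
Kr = sqrt(0.999915)
Kr = 1.0000

1.0000


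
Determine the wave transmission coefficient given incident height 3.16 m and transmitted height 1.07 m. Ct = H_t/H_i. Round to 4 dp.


Ct = H_t / H_i
Ct = 1.07 / 3.16
Ct = 0.3386

0.3386


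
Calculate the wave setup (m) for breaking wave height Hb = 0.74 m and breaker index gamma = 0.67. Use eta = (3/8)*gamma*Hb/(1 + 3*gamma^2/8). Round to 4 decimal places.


eta = (3/8) * gamma * Hb / (1 + 3*gamma^2/8)
Numerator = (3/8) * 0.67 * 0.74 = 0.185925
Denominator = 1 + 3*0.67^2/8 = 1 + 0.168338 = 1.168338
eta = 0.185925 / 1.168338
eta = 0.1591 m

0.1591


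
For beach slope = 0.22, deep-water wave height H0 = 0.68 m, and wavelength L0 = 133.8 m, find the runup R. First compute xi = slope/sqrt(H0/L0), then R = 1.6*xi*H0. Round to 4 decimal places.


xi = slope / sqrt(H0/L0)
H0/L0 = 0.68/133.8 = 0.005082
sqrt(0.005082) = 0.071290
xi = 0.22 / 0.071290 = 3.086003
R = 1.6 * xi * H0 = 1.6 * 3.086003 * 0.68
R = 3.3576 m

3.3576


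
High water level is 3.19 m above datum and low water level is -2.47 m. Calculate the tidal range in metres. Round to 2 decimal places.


Tidal range = High water - Low water
Tidal range = 3.19 - (-2.47)
Tidal range = 5.66 m

5.66


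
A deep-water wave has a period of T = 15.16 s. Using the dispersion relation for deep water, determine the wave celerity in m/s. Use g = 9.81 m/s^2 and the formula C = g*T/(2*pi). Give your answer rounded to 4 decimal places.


We use the deep-water celerity formula:
C = g * T / (2 * pi)
C = 9.81 * 15.16 / (2 * 3.14159...)
C = 148.719600 / 6.283185
C = 23.6695 m/s

23.6695


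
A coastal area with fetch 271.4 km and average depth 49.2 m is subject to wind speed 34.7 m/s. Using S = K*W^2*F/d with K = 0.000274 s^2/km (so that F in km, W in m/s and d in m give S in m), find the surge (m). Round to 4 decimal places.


S = K * W^2 * F / d
W^2 = 34.7^2 = 1204.09
S = 0.000274 * 1204.09 * 271.4 / 49.2
Numerator = 0.000274 * 1204.09 * 271.4 = 89.540467
S = 89.540467 / 49.2 = 1.8199 m

1.8199


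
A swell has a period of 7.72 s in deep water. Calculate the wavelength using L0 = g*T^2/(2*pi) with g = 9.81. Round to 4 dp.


L0 = g * T^2 / (2 * pi)
L0 = 9.81 * 7.72^2 / (2 * pi)
L0 = 9.81 * 59.5984 / 6.28319
L0 = 584.6603 / 6.28319
L0 = 93.0516 m

93.0516


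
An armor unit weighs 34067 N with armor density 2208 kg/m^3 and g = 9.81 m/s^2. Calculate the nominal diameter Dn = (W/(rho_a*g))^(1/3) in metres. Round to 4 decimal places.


V = W / (rho_a * g)
V = 34067 / (2208 * 9.81)
V = 34067 / 21660.48
V = 1.572772 m^3
Dn = V^(1/3) = 1.572772^(1/3)
Dn = 1.1629 m

1.1629


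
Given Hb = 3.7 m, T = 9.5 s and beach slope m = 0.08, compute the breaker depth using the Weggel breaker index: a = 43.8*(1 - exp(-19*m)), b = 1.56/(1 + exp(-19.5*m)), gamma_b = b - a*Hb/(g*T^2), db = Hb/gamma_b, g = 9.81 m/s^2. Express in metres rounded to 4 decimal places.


a = 43.8 * (1 - exp(-19 * m))
exp(-19 * 0.08) = exp(-1.5200) = 0.218712
a = 43.8 * (1 - 0.218712) = 34.220419
b = 1.56 / (1 + exp(-19.5 * m))
exp(-19.5 * 0.08) = exp(-1.5600) = 0.210136
b = 1.56 / (1 + 0.210136) = 1.289111
Hb / (g * T^2) = 3.7 / (9.81 * 9.5^2) = 3.7 / 885.3525 = 0.00417913
gamma_b = b - a * Hb/(g*T^2) = 1.289111 - 34.220419 * 0.00417913 = 1.146100
db = Hb / gamma_b = 3.7 / 1.146100
db = 3.2283 m

3.2283


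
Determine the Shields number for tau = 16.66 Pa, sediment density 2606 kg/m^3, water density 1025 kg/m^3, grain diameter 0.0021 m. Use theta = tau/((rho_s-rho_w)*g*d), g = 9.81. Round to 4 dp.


theta = tau / ((rho_s - rho_w) * g * d)
rho_s - rho_w = 2606 - 1025 = 1581
Denominator = 1581 * 9.81 * 0.0021 = 32.570181
theta = 16.66 / 32.570181
theta = 0.5115

0.5115


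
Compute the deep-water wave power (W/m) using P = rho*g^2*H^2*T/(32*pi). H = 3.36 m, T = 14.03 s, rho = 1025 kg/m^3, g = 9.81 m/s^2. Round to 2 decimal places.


P = rho * g^2 * H^2 * T / (32 * pi)
P = 1025 * 9.81^2 * 3.36^2 * 14.03 / (32 * pi)
P = 1025 * 96.2361 * 11.2896 * 14.03 / 100.53096
P = 155416.90 W/m

155416.90


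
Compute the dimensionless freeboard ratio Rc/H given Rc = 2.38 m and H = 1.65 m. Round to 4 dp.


Relative freeboard = Rc / H
= 2.38 / 1.65
= 1.4424

1.4424


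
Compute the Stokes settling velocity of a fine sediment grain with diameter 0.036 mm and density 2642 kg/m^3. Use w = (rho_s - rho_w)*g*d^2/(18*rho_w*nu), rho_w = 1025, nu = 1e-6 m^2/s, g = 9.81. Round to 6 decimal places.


w = (rho_s - rho_w) * g * d^2 / (18 * rho_w * nu)
d = 0.036 mm = 0.000036 m
rho_s - rho_w = 2642 - 1025 = 1617
Numerator = 1617 * 9.81 * (0.000036)^2 = 0.000020558150
Denominator = 18 * 1025 * 1e-6 = 0.018450
w = 0.001114 m/s

0.001114


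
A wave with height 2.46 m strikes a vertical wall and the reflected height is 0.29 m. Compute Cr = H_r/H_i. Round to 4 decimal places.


Cr = H_r / H_i
Cr = 0.29 / 2.46
Cr = 0.1179

0.1179


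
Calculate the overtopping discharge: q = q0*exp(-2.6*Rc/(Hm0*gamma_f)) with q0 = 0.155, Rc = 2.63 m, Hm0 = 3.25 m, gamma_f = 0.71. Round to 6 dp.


q = q0 * exp(-2.6 * Rc / (Hm0 * gamma_f))
Exponent = -2.6 * 2.63 / (3.25 * 0.71)
= -2.6 * 2.63 / 2.3075
= -2.963380
exp(-2.963380) = 0.051644
q = 0.155 * 0.051644
q = 0.008005 m^3/s/m

0.008005


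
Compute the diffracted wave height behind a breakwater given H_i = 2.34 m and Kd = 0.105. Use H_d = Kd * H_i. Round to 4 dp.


H_d = Kd * H_i
H_d = 0.105 * 2.34
H_d = 0.2457 m

0.2457


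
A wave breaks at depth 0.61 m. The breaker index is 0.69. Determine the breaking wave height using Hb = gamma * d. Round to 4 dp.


Hb = gamma * d
Hb = 0.69 * 0.61
Hb = 0.4209 m

0.4209


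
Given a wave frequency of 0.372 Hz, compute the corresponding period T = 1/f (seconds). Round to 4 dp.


T = 1 / f
T = 1 / 0.372
T = 2.6882 s

2.6882


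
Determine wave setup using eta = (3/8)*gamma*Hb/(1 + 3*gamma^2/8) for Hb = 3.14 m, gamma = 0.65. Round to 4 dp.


eta = (3/8) * gamma * Hb / (1 + 3*gamma^2/8)
Numerator = (3/8) * 0.65 * 3.14 = 0.765375
Denominator = 1 + 3*0.65^2/8 = 1 + 0.158438 = 1.158438
eta = 0.765375 / 1.158438
eta = 0.6607 m

0.6607


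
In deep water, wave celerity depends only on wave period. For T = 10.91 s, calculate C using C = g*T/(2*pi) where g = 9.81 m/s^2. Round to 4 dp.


We use the deep-water celerity formula:
C = g * T / (2 * pi)
C = 9.81 * 10.91 / (2 * 3.14159...)
C = 107.027100 / 6.283185
C = 17.0339 m/s

17.0339


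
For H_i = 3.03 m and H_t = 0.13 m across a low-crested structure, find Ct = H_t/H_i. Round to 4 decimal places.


Ct = H_t / H_i
Ct = 0.13 / 3.03
Ct = 0.0429

0.0429


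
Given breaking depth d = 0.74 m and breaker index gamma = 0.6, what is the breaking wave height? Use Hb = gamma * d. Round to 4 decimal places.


Hb = gamma * d
Hb = 0.6 * 0.74
Hb = 0.4440 m

0.4440


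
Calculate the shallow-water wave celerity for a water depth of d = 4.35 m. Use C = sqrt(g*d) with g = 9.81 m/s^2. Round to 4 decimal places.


Using the shallow-water approximation:
C = sqrt(g * d) = sqrt(9.81 * 4.35)
C = sqrt(42.6735)
C = 6.5325 m/s

6.5325


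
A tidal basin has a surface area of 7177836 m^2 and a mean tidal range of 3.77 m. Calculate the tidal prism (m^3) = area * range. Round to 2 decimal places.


Tidal prism = Area * Tidal range
P = 7177836 * 3.77
P = 27060441.72 m^3

27060441.72


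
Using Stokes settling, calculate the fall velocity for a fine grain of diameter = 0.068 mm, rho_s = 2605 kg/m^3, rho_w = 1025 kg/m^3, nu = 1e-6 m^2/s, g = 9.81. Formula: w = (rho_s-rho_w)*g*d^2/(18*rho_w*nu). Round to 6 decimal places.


w = (rho_s - rho_w) * g * d^2 / (18 * rho_w * nu)
d = 0.068 mm = 0.000068 m
rho_s - rho_w = 2605 - 1025 = 1580
Numerator = 1580 * 9.81 * (0.000068)^2 = 0.000071671075
Denominator = 18 * 1025 * 1e-6 = 0.018450
w = 0.003885 m/s

0.003885


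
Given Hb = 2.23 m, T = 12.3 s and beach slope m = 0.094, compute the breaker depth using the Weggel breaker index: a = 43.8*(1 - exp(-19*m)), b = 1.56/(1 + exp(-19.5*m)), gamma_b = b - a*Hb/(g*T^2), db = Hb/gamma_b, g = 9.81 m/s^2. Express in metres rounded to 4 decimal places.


a = 43.8 * (1 - exp(-19 * m))
exp(-19 * 0.094) = exp(-1.7860) = 0.167629
a = 43.8 * (1 - 0.167629) = 36.457835
b = 1.56 / (1 + exp(-19.5 * m))
exp(-19.5 * 0.094) = exp(-1.8330) = 0.159933
b = 1.56 / (1 + 0.159933) = 1.344905
Hb / (g * T^2) = 2.23 / (9.81 * 12.3^2) = 2.23 / 1484.1549 = 0.00150254
gamma_b = b - a * Hb/(g*T^2) = 1.344905 - 36.457835 * 0.00150254 = 1.290126
db = Hb / gamma_b = 2.23 / 1.290126
db = 1.7285 m

1.7285


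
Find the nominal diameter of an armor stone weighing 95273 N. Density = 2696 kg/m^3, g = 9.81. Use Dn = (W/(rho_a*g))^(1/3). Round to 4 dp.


V = W / (rho_a * g)
V = 95273 / (2696 * 9.81)
V = 95273 / 26447.76
V = 3.602309 m^3
Dn = V^(1/3) = 3.602309^(1/3)
Dn = 1.5329 m

1.5329


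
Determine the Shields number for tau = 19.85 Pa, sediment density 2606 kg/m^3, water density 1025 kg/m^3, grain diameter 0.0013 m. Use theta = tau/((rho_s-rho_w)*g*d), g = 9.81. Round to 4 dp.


theta = tau / ((rho_s - rho_w) * g * d)
rho_s - rho_w = 2606 - 1025 = 1581
Denominator = 1581 * 9.81 * 0.0013 = 20.162493
theta = 19.85 / 20.162493
theta = 0.9845

0.9845


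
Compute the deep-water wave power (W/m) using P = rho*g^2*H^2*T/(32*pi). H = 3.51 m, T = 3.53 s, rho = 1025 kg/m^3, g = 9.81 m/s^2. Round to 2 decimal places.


P = rho * g^2 * H^2 * T / (32 * pi)
P = 1025 * 9.81^2 * 3.51^2 * 3.53 / (32 * pi)
P = 1025 * 96.2361 * 12.3201 * 3.53 / 100.53096
P = 42672.78 W/m

42672.78


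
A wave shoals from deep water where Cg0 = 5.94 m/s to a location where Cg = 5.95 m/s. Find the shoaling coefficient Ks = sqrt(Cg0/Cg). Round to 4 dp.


Ks = sqrt(Cg0 / Cg)
Ks = sqrt(5.94 / 5.95)
Ks = sqrt(0.9983)
Ks = 0.9992

0.9992


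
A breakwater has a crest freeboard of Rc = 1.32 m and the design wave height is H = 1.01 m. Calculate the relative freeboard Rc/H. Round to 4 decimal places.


Relative freeboard = Rc / H
= 1.32 / 1.01
= 1.3069

1.3069


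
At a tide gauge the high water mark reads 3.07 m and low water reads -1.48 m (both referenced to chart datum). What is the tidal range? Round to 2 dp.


Tidal range = High water - Low water
Tidal range = 3.07 - (-1.48)
Tidal range = 4.55 m

4.55


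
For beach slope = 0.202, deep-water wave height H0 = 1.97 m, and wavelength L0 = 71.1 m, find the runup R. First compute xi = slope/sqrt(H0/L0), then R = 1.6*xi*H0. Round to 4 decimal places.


xi = slope / sqrt(H0/L0)
H0/L0 = 1.97/71.1 = 0.027707
sqrt(0.027707) = 0.166456
xi = 0.202 / 0.166456 = 1.213537
R = 1.6 * xi * H0 = 1.6 * 1.213537 * 1.97
R = 3.8251 m

3.8251


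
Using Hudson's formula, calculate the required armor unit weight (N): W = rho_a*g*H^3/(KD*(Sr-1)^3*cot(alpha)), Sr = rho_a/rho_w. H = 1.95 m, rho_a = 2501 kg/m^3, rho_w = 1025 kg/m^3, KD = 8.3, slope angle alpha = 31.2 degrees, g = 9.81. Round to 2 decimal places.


Sr = rho_a / rho_w = 2501 / 1025 = 2.440000
(Sr - 1) = 1.440000
(Sr - 1)^3 = 2.985984
cot(31.2) = 1 / tan(31.2) = 1 / 0.605622 = 1.651196
Numerator = 2501 * 9.81 * 1.95^3 = 181922.5493
Denominator = 8.3 * 2.985984 * 1.651196 = 40.922699
W = 181922.5493 / 40.922699
W = 4445.52 N

4445.52


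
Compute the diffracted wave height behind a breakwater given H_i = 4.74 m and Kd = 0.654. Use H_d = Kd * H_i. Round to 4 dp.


H_d = Kd * H_i
H_d = 0.654 * 4.74
H_d = 3.1000 m

3.1000


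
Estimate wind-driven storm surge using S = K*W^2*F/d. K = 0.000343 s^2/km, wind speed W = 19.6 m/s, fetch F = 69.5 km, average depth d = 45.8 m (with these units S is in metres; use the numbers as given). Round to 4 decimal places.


S = K * W^2 * F / d
W^2 = 19.6^2 = 384.16
S = 0.000343 * 384.16 * 69.5 / 45.8
Numerator = 0.000343 * 384.16 * 69.5 = 9.157798
S = 9.157798 / 45.8 = 0.2000 m

0.2000


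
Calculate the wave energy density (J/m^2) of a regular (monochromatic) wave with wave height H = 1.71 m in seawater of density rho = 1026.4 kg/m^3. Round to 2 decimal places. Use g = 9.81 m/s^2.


E = (1/8) * rho * g * H^2
E = (1/8) * 1026.4 * 9.81 * 1.71^2
E = 0.125 * 1026.4 * 9.81 * 2.9241
E = 3680.34 J/m^2

3680.34


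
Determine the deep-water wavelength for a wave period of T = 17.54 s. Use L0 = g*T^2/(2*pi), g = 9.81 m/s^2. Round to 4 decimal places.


L0 = g * T^2 / (2 * pi)
L0 = 9.81 * 17.54^2 / (2 * pi)
L0 = 9.81 * 307.6516 / 6.28319
L0 = 3018.0622 / 6.28319
L0 = 480.3395 m

480.3395


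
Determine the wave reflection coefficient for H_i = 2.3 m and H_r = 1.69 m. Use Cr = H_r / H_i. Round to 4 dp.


Cr = H_r / H_i
Cr = 1.69 / 2.3
Cr = 0.7348

0.7348


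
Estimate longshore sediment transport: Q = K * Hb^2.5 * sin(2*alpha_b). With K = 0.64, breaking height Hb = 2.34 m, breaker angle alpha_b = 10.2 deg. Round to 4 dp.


Q = K * Hb^2.5 * sin(2 * alpha_b)
Hb^2.5 = 2.34^2.5 = 8.376057
sin(2 * 10.2) = sin(20.4) = 0.348572
Q = 0.64 * 8.376057 * 0.348572
Q = 1.8686 m^3/s

1.8686


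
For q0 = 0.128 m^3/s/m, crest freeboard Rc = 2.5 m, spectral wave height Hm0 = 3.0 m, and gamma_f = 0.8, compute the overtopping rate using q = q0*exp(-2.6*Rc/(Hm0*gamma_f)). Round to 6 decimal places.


q = q0 * exp(-2.6 * Rc / (Hm0 * gamma_f))
Exponent = -2.6 * 2.5 / (3.0 * 0.8)
= -2.6 * 2.5 / 2.4000
= -2.708333
exp(-2.708333) = 0.066648
q = 0.128 * 0.066648
q = 0.008531 m^3/s/m

0.008531


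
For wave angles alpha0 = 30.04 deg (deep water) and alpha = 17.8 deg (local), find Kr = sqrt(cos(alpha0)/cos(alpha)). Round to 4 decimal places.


Kr = sqrt(cos(alpha0) / cos(alpha))
cos(30.04) = 0.865676
cos(17.8) = 0.952129
Kr = sqrt(0.865676 / 0.952129)
Kr = sqrt(0.909200)
Kr = 0.9535

0.9535


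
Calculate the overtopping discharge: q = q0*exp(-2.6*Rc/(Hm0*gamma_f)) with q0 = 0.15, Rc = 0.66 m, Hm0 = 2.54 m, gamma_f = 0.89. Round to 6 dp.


q = q0 * exp(-2.6 * Rc / (Hm0 * gamma_f))
Exponent = -2.6 * 0.66 / (2.54 * 0.89)
= -2.6 * 0.66 / 2.2606
= -0.759091
exp(-0.759091) = 0.468092
q = 0.15 * 0.468092
q = 0.070214 m^3/s/m

0.070214


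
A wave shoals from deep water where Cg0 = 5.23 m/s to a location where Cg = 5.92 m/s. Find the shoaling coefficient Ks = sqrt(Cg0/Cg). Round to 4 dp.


Ks = sqrt(Cg0 / Cg)
Ks = sqrt(5.23 / 5.92)
Ks = sqrt(0.8834)
Ks = 0.9399

0.9399


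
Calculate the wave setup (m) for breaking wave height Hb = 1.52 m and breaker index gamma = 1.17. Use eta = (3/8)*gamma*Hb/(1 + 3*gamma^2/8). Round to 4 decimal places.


eta = (3/8) * gamma * Hb / (1 + 3*gamma^2/8)
Numerator = (3/8) * 1.17 * 1.52 = 0.666900
Denominator = 1 + 3*1.17^2/8 = 1 + 0.513338 = 1.513338
eta = 0.666900 / 1.513338
eta = 0.4407 m

0.4407


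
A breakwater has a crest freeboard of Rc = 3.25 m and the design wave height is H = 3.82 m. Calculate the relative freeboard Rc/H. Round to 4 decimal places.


Relative freeboard = Rc / H
= 3.25 / 3.82
= 0.8508

0.8508


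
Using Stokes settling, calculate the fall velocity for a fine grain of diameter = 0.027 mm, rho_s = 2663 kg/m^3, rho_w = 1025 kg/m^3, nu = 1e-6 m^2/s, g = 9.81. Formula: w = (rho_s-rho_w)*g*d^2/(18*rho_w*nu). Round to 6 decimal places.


w = (rho_s - rho_w) * g * d^2 / (18 * rho_w * nu)
d = 0.027 mm = 0.000027 m
rho_s - rho_w = 2663 - 1025 = 1638
Numerator = 1638 * 9.81 * (0.000027)^2 = 0.000011714141
Denominator = 18 * 1025 * 1e-6 = 0.018450
w = 0.000635 m/s

0.000635


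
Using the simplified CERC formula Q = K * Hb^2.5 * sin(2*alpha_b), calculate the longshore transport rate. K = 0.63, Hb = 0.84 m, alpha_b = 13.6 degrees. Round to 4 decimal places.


Q = K * Hb^2.5 * sin(2 * alpha_b)
Hb^2.5 = 0.84^2.5 = 0.646693
sin(2 * 13.6) = sin(27.2) = 0.457098
Q = 0.63 * 0.646693 * 0.457098
Q = 0.1862 m^3/s

0.1862


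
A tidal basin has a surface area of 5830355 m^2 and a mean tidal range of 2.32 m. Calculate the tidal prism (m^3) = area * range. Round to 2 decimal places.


Tidal prism = Area * Tidal range
P = 5830355 * 2.32
P = 13526423.60 m^3

13526423.60


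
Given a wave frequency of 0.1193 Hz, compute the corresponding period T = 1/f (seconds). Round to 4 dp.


T = 1 / f
T = 1 / 0.1193
T = 8.3822 s

8.3822


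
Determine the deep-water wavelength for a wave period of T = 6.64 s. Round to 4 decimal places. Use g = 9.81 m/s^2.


L0 = g * T^2 / (2 * pi)
L0 = 9.81 * 6.64^2 / (2 * pi)
L0 = 9.81 * 44.0896 / 6.28319
L0 = 432.5190 / 6.28319
L0 = 68.8375 m

68.8375


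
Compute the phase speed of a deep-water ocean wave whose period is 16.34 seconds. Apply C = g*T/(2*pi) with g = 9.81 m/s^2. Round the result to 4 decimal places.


We use the deep-water celerity formula:
C = g * T / (2 * pi)
C = 9.81 * 16.34 / (2 * 3.14159...)
C = 160.295400 / 6.283185
C = 25.5118 m/s

25.5118


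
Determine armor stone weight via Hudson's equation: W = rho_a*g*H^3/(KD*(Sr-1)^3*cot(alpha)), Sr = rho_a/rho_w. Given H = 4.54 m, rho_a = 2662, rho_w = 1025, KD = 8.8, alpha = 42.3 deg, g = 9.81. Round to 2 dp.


Sr = rho_a / rho_w = 2662 / 1025 = 2.597073
(Sr - 1) = 1.597073
(Sr - 1)^3 = 4.073563
cot(42.3) = 1 / tan(42.3) = 1 / 0.909930 = 1.098986
Numerator = 2662 * 9.81 * 4.54^3 = 2443681.5906
Denominator = 8.8 * 4.073563 * 1.098986 = 39.395729
W = 2443681.5906 / 39.395729
W = 62029.10 N

62029.10


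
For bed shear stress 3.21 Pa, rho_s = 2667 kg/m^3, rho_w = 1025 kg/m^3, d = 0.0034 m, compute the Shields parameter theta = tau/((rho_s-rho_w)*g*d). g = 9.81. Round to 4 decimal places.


theta = tau / ((rho_s - rho_w) * g * d)
rho_s - rho_w = 2667 - 1025 = 1642
Denominator = 1642 * 9.81 * 0.0034 = 54.767268
theta = 3.21 / 54.767268
theta = 0.0586

0.0586


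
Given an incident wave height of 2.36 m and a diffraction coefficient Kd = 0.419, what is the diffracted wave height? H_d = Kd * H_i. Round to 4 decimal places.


H_d = Kd * H_i
H_d = 0.419 * 2.36
H_d = 0.9888 m

0.9888


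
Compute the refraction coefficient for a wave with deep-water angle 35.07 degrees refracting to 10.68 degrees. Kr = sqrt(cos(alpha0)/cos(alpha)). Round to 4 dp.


Kr = sqrt(cos(alpha0) / cos(alpha))
cos(35.07) = 0.818451
cos(10.68) = 0.982678
Kr = sqrt(0.818451 / 0.982678)
Kr = sqrt(0.832878)
Kr = 0.9126

0.9126


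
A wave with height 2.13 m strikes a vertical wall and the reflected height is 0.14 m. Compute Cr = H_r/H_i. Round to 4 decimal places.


Cr = H_r / H_i
Cr = 0.14 / 2.13
Cr = 0.0657

0.0657


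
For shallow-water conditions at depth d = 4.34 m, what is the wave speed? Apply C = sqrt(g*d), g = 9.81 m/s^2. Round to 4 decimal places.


Using the shallow-water approximation:
C = sqrt(g * d) = sqrt(9.81 * 4.34)
C = sqrt(42.5754)
C = 6.5250 m/s

6.5250


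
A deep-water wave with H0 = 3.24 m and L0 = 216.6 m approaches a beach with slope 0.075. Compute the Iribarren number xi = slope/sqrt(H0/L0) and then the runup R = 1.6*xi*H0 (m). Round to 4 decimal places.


xi = slope / sqrt(H0/L0)
H0/L0 = 3.24/216.6 = 0.014958
sqrt(0.014958) = 0.122305
xi = 0.075 / 0.122305 = 0.613222
R = 1.6 * xi * H0 = 1.6 * 0.613222 * 3.24
R = 3.1789 m

3.1789


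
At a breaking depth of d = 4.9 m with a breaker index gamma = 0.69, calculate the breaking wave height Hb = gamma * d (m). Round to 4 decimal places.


Hb = gamma * d
Hb = 0.69 * 4.9
Hb = 3.3810 m

3.3810


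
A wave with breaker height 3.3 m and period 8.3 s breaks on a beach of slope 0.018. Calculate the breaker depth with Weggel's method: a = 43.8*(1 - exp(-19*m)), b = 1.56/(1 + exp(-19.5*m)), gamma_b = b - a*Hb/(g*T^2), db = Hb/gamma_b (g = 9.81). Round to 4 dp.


a = 43.8 * (1 - exp(-19 * m))
exp(-19 * 0.018) = exp(-0.3420) = 0.710348
a = 43.8 * (1 - 0.710348) = 12.686749
b = 1.56 / (1 + exp(-19.5 * m))
exp(-19.5 * 0.018) = exp(-0.3510) = 0.703984
b = 1.56 / (1 + 0.703984) = 0.915502
Hb / (g * T^2) = 3.3 / (9.81 * 8.3^2) = 3.3 / 675.8109 = 0.00488302
gamma_b = b - a * Hb/(g*T^2) = 0.915502 - 12.686749 * 0.00488302 = 0.853552
db = Hb / gamma_b = 3.3 / 0.853552
db = 3.8662 m

3.8662


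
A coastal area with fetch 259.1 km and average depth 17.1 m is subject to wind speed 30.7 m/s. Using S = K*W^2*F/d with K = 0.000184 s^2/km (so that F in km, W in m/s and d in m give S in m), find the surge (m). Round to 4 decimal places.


S = K * W^2 * F / d
W^2 = 30.7^2 = 942.49
S = 0.000184 * 942.49 * 259.1 / 17.1
Numerator = 0.000184 * 942.49 * 259.1 = 44.932645
S = 44.932645 / 17.1 = 2.6276 m

2.6276


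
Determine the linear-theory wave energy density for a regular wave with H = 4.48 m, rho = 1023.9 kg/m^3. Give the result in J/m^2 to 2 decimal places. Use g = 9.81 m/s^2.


E = (1/8) * rho * g * H^2
E = (1/8) * 1023.9 * 9.81 * 4.48^2
E = 0.125 * 1023.9 * 9.81 * 20.0704
E = 25199.54 J/m^2

25199.54


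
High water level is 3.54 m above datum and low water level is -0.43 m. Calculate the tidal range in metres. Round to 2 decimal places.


Tidal range = High water - Low water
Tidal range = 3.54 - (-0.43)
Tidal range = 3.97 m

3.97


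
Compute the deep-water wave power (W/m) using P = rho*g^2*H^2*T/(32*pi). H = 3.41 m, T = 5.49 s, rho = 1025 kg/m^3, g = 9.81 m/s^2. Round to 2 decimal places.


P = rho * g^2 * H^2 * T / (32 * pi)
P = 1025 * 9.81^2 * 3.41^2 * 5.49 / (32 * pi)
P = 1025 * 96.2361 * 11.6281 * 5.49 / 100.53096
P = 62638.76 W/m

62638.76
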